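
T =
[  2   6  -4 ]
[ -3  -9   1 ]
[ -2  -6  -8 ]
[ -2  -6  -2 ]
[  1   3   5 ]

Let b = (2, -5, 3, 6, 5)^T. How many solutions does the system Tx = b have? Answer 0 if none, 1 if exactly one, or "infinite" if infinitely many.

Row reduce the augmented matrix [T | b].
R2 ← R2 + (3/2)·R1: [0, 0, -5, -2]
R3 ← R3 + R1: [0, 0, -12, 5]
R4 ← R4 + R1: [0, 0, -6, 8]
R5 ← R5 − (1/2)·R1: [0, 0, 7, 4]
R3 ← R3 − (12/5)·R2: [0, 0, 0, 49/5]
R4 ← R4 − (6/5)·R2: [0, 0, 0, 52/5]
R5 ← R5 + (7/5)·R2: [0, 0, 0, 6/5]
R4 ← R4 − (52/49)·R3: [0, 0, 0, 0]
R5 ← R5 − (6/49)·R3: [0, 0, 0, 0]
The echelon form has 3 nonzero rows; the last pivot sits in the augmented column, so rank(T) = 2 but rank([T|b]) = 3.
Since the ranks differ, the system is inconsistent.
It has no solutions.

0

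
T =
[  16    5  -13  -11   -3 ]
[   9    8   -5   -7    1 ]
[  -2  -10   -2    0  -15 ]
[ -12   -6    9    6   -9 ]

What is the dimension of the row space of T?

Row reduce to echelon form.
R2 ← R2 − (9/16)·R1: [0, 83/16, 37/16, -13/16, 43/16]
R3 ← R3 + (1/8)·R1: [0, -75/8, -29/8, -11/8, -123/8]
R4 ← R4 + (3/4)·R1: [0, -9/4, -3/4, -9/4, -45/4]
R3 ← R3 + (150/83)·R2: [0, 0, 46/83, -236/83, -873/83]
R4 ← R4 + (36/83)·R2: [0, 0, 21/83, -216/83, -837/83]
R4 ← R4 − (21/46)·R3: [0, 0, 0, -30/23, -243/46]
Echelon form has 4 nonzero rows, so rank(T) = 4.
The row space has dimension equal to the rank: 4.

4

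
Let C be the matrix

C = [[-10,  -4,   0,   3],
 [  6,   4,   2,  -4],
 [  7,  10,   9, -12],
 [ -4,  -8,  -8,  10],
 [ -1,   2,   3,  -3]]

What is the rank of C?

Row reduce to echelon form.
R2 ← R2 + (3/5)·R1: [0, 8/5, 2, -11/5]
R3 ← R3 + (7/10)·R1: [0, 36/5, 9, -99/10]
R4 ← R4 − (2/5)·R1: [0, -32/5, -8, 44/5]
R5 ← R5 − (1/10)·R1: [0, 12/5, 3, -33/10]
R3 ← R3 − (9/2)·R2: [0, 0, 0, 0]
R4 ← R4 + (4)·R2: [0, 0, 0, 0]
R5 ← R5 − (3/2)·R2: [0, 0, 0, 0]
Echelon form has 2 nonzero rows, so rank(C) = 2.

2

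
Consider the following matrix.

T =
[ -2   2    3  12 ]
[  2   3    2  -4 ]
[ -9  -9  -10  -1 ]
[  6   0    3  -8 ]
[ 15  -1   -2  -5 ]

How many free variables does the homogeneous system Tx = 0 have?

Row reduce to echelon form.
R2 ← R2 + R1: [0, 5, 5, 8]
R3 ← R3 − (9/2)·R1: [0, -18, -47/2, -55]
R4 ← R4 + (3)·R1: [0, 6, 12, 28]
R5 ← R5 + (15/2)·R1: [0, 14, 41/2, 85]
R3 ← R3 + (18/5)·R2: [0, 0, -11/2, -131/5]
R4 ← R4 − (6/5)·R2: [0, 0, 6, 92/5]
R5 ← R5 − (14/5)·R2: [0, 0, 13/2, 313/5]
R4 ← R4 + (12/11)·R3: [0, 0, 0, -112/11]
R5 ← R5 + (13/11)·R3: [0, 0, 0, 348/11]
R5 ← R5 + (87/28)·R4: [0, 0, 0, 0]
4 nonzero rows, so rank(T) = 4.
T has 4 columns; by rank–nullity, nullity = 4 − 4 = 0.

0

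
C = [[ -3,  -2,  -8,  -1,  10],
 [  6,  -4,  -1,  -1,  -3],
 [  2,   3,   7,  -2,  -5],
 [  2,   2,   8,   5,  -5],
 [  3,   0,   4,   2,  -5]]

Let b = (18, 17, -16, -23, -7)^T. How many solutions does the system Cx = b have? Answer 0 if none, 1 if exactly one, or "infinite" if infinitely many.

Row reduce the augmented matrix [C | b].
R2 ← R2 + (2)·R1: [0, -8, -17, -3, 17, 53]
R3 ← R3 + (2/3)·R1: [0, 5/3, 5/3, -8/3, 5/3, -4]
R4 ← R4 + (2/3)·R1: [0, 2/3, 8/3, 13/3, 5/3, -11]
R5 ← R5 + R1: [0, -2, -4, 1, 5, 11]
R3 ← R3 + (5/24)·R2: [0, 0, -15/8, -79/24, 125/24, 169/24]
R4 ← R4 + (1/12)·R2: [0, 0, 5/4, 49/12, 37/12, -79/12]
R5 ← R5 − (1/4)·R2: [0, 0, 1/4, 7/4, 3/4, -9/4]
R4 ← R4 + (2/3)·R3: [0, 0, 0, 17/9, 59/9, -17/9]
R5 ← R5 + (2/15)·R3: [0, 0, 0, 59/45, 13/9, -59/45]
R5 ← R5 − (59/85)·R4: [0, 0, 0, 0, -264/85, 0]
The echelon form has 5 nonzero rows, and every pivot lies in the first 5 columns, so rank(C) = rank([C|b]) = 5.
The system is consistent.
rank = 5 = number of unknowns, so the solution is unique.

1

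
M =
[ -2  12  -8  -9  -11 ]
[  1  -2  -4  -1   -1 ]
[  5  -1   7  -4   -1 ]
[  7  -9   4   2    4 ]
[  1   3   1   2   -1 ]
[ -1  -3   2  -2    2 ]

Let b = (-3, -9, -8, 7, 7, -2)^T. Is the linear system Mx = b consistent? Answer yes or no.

no

Row reduce the augmented matrix [M | b].
R2 ← R2 + (1/2)·R1: [0, 4, -8, -11/2, -13/2, -21/2]
R3 ← R3 + (5/2)·R1: [0, 29, -13, -53/2, -57/2, -31/2]
R4 ← R4 + (7/2)·R1: [0, 33, -24, -59/2, -69/2, -7/2]
R5 ← R5 + (1/2)·R1: [0, 9, -3, -5/2, -13/2, 11/2]
R6 ← R6 − (1/2)·R1: [0, -9, 6, 5/2, 15/2, -1/2]
R3 ← R3 − (29/4)·R2: [0, 0, 45, 107/8, 149/8, 485/8]
R4 ← R4 − (33/4)·R2: [0, 0, 42, 127/8, 153/8, 665/8]
R5 ← R5 − (9/4)·R2: [0, 0, 15, 79/8, 65/8, 233/8]
R6 ← R6 + (9/4)·R2: [0, 0, -12, -79/8, -57/8, -193/8]
R4 ← R4 − (14/15)·R3: [0, 0, 0, 407/120, 209/120, 637/24]
R5 ← R5 − (1/3)·R3: [0, 0, 0, 65/12, 23/12, 107/12]
R6 ← R6 + (4/15)·R3: [0, 0, 0, -757/120, -259/120, -191/24]
R5 ← R5 − (650/407)·R4: [0, 0, 0, 0, -32/37, -13623/407]
R6 ← R6 + (757/407)·R4: [0, 0, 0, 0, 40/37, 16853/407]
R6 ← R6 + (5/4)·R5: [0, 0, 0, 0, 0, -19/44]
The echelon form has 6 nonzero rows; the last pivot sits in the augmented column, so rank(M) = 5 but rank([M|b]) = 6.
Since the ranks differ, the system is inconsistent.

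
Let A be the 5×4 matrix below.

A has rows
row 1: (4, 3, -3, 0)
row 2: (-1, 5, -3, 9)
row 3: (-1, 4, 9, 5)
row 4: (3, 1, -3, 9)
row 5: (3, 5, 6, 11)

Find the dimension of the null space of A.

0

Row reduce to echelon form.
R2 ← R2 + (1/4)·R1: [0, 23/4, -15/4, 9]
R3 ← R3 + (1/4)·R1: [0, 19/4, 33/4, 5]
R4 ← R4 − (3/4)·R1: [0, -5/4, -3/4, 9]
R5 ← R5 − (3/4)·R1: [0, 11/4, 33/4, 11]
R3 ← R3 − (19/23)·R2: [0, 0, 261/23, -56/23]
R4 ← R4 + (5/23)·R2: [0, 0, -36/23, 252/23]
R5 ← R5 − (11/23)·R2: [0, 0, 231/23, 154/23]
R4 ← R4 + (4/29)·R3: [0, 0, 0, 308/29]
R5 ← R5 − (77/87)·R3: [0, 0, 0, 770/87]
R5 ← R5 − (5/6)·R4: [0, 0, 0, 0]
4 nonzero rows, so rank(A) = 4.
A has 4 columns; by rank–nullity, nullity = 4 − 4 = 0.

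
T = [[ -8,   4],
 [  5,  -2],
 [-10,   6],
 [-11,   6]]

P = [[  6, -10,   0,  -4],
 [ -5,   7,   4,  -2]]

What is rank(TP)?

2

First compute TP:
[[-68, 108,  16,  24],
 [ 40, -64,  -8, -16],
 [-90, 142,  24,  28],
 [-96, 152,  24,  32]]
Now row reduce the product.
R2 ← R2 + (10/17)·R1: [0, -8/17, 24/17, -32/17]
R3 ← R3 − (45/34)·R1: [0, -16/17, 48/17, -64/17]
R4 ← R4 − (24/17)·R1: [0, -8/17, 24/17, -32/17]
R3 ← R3 − (2)·R2: [0, 0, 0, 0]
R4 ← R4 − R2: [0, 0, 0, 0]
2 nonzero rows, so rank(TP) = 2.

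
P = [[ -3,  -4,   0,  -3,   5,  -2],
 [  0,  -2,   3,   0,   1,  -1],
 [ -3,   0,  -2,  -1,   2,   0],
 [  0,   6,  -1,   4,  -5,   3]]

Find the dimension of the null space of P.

Row reduce to echelon form.
R3 ← R3 − R1: [0, 4, -2, 2, -3, 2]
R3 ← R3 + (2)·R2: [0, 0, 4, 2, -1, 0]
R4 ← R4 + (3)·R2: [0, 0, 8, 4, -2, 0]
R4 ← R4 − (2)·R3: [0, 0, 0, 0, 0, 0]
3 nonzero rows, so rank(P) = 3.
P has 6 columns; by rank–nullity, nullity = 6 − 3 = 3.

3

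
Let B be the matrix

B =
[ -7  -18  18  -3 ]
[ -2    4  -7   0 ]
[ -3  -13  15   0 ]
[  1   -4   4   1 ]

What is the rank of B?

4

Row reduce to echelon form.
R2 ← R2 − (2/7)·R1: [0, 64/7, -85/7, 6/7]
R3 ← R3 − (3/7)·R1: [0, -37/7, 51/7, 9/7]
R4 ← R4 + (1/7)·R1: [0, -46/7, 46/7, 4/7]
R3 ← R3 + (37/64)·R2: [0, 0, 17/64, 57/32]
R4 ← R4 + (23/32)·R2: [0, 0, -69/32, 19/16]
R4 ← R4 + (138/17)·R3: [0, 0, 0, 266/17]
Echelon form has 4 nonzero rows, so rank(B) = 4.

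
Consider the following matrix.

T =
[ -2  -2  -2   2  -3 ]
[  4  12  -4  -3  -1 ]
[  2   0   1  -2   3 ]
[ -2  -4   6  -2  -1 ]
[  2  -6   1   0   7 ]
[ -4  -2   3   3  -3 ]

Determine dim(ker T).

1

Row reduce to echelon form.
R2 ← R2 + (2)·R1: [0, 8, -8, 1, -7]
R3 ← R3 + R1: [0, -2, -1, 0, 0]
R4 ← R4 − R1: [0, -2, 8, -4, 2]
R5 ← R5 + R1: [0, -8, -1, 2, 4]
R6 ← R6 − (2)·R1: [0, 2, 7, -1, 3]
R3 ← R3 + (1/4)·R2: [0, 0, -3, 1/4, -7/4]
R4 ← R4 + (1/4)·R2: [0, 0, 6, -15/4, 1/4]
R5 ← R5 + R2: [0, 0, -9, 3, -3]
R6 ← R6 − (1/4)·R2: [0, 0, 9, -5/4, 19/4]
R4 ← R4 + (2)·R3: [0, 0, 0, -13/4, -13/4]
R5 ← R5 − (3)·R3: [0, 0, 0, 9/4, 9/4]
R6 ← R6 + (3)·R3: [0, 0, 0, -1/2, -1/2]
R5 ← R5 + (9/13)·R4: [0, 0, 0, 0, 0]
R6 ← R6 − (2/13)·R4: [0, 0, 0, 0, 0]
4 nonzero rows, so rank(T) = 4.
T has 5 columns; by rank–nullity, nullity = 5 − 4 = 1.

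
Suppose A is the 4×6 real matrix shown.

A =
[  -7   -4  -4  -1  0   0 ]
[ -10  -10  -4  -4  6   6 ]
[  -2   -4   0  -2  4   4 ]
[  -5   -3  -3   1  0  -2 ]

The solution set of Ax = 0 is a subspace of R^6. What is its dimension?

3

Row reduce to echelon form.
R2 ← R2 − (10/7)·R1: [0, -30/7, 12/7, -18/7, 6, 6]
R3 ← R3 − (2/7)·R1: [0, -20/7, 8/7, -12/7, 4, 4]
R4 ← R4 − (5/7)·R1: [0, -1/7, -1/7, 12/7, 0, -2]
R3 ← R3 − (2/3)·R2: [0, 0, 0, 0, 0, 0]
R4 ← R4 − (1/30)·R2: [0, 0, -1/5, 9/5, -1/5, -11/5]
Swap R3 ↔ R4
3 nonzero rows, so rank(A) = 3.
A has 6 columns; by rank–nullity, nullity = 6 − 3 = 3.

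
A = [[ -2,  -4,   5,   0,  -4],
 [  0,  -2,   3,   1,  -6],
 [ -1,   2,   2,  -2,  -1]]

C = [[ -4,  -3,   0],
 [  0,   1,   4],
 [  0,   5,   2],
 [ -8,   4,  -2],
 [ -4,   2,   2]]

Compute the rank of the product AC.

First compute AC:
[[ 24,  19, -14],
 [ 16,   5, -16],
 [ 24,   5,  14]]
Now row reduce the product.
R2 ← R2 − (2/3)·R1: [0, -23/3, -20/3]
R3 ← R3 − R1: [0, -14, 28]
R3 ← R3 − (42/23)·R2: [0, 0, 924/23]
3 nonzero rows, so rank(AC) = 3.

3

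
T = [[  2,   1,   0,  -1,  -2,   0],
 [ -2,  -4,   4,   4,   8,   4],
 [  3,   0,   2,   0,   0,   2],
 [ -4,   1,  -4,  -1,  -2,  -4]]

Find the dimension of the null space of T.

Row reduce to echelon form.
R2 ← R2 + R1: [0, -3, 4, 3, 6, 4]
R3 ← R3 − (3/2)·R1: [0, -3/2, 2, 3/2, 3, 2]
R4 ← R4 + (2)·R1: [0, 3, -4, -3, -6, -4]
R3 ← R3 − (1/2)·R2: [0, 0, 0, 0, 0, 0]
R4 ← R4 + R2: [0, 0, 0, 0, 0, 0]
2 nonzero rows, so rank(T) = 2.
T has 6 columns; by rank–nullity, nullity = 6 − 2 = 4.

4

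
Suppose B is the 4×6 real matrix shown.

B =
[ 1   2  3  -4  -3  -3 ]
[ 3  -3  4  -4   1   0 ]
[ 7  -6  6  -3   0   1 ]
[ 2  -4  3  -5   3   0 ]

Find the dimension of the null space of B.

Row reduce to echelon form.
R2 ← R2 − (3)·R1: [0, -9, -5, 8, 10, 9]
R3 ← R3 − (7)·R1: [0, -20, -15, 25, 21, 22]
R4 ← R4 − (2)·R1: [0, -8, -3, 3, 9, 6]
R3 ← R3 − (20/9)·R2: [0, 0, -35/9, 65/9, -11/9, 2]
R4 ← R4 − (8/9)·R2: [0, 0, 13/9, -37/9, 1/9, -2]
R4 ← R4 + (13/35)·R3: [0, 0, 0, -10/7, -12/35, -44/35]
4 nonzero rows, so rank(B) = 4.
B has 6 columns; by rank–nullity, nullity = 6 − 4 = 2.

2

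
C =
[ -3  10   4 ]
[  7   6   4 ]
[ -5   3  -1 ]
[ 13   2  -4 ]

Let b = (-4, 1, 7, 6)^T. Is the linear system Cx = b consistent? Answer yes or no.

Row reduce the augmented matrix [C | b].
R2 ← R2 + (7/3)·R1: [0, 88/3, 40/3, -25/3]
R3 ← R3 − (5/3)·R1: [0, -41/3, -23/3, 41/3]
R4 ← R4 + (13/3)·R1: [0, 136/3, 40/3, -34/3]
R3 ← R3 + (41/88)·R2: [0, 0, -16/11, 861/88]
R4 ← R4 − (17/11)·R2: [0, 0, -80/11, 17/11]
R4 ← R4 − (5)·R3: [0, 0, 0, -379/8]
The echelon form has 4 nonzero rows; the last pivot sits in the augmented column, so rank(C) = 3 but rank([C|b]) = 4.
Since the ranks differ, the system is inconsistent.

no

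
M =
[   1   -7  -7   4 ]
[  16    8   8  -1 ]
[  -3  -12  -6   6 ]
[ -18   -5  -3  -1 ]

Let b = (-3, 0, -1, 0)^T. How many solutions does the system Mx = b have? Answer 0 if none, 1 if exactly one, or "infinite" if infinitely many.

Row reduce the augmented matrix [M | b].
R2 ← R2 − (16)·R1: [0, 120, 120, -65, 48]
R3 ← R3 + (3)·R1: [0, -33, -27, 18, -10]
R4 ← R4 + (18)·R1: [0, -131, -129, 71, -54]
R3 ← R3 + (11/40)·R2: [0, 0, 6, 1/8, 16/5]
R4 ← R4 + (131/120)·R2: [0, 0, 2, 1/24, -8/5]
R4 ← R4 − (1/3)·R3: [0, 0, 0, 0, -8/3]
The echelon form has 4 nonzero rows; the last pivot sits in the augmented column, so rank(M) = 3 but rank([M|b]) = 4.
Since the ranks differ, the system is inconsistent.
It has no solutions.

0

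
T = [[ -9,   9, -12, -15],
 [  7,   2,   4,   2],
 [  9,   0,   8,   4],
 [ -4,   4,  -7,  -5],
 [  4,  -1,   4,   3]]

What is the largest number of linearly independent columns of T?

Row reduce to echelon form.
R2 ← R2 + (7/9)·R1: [0, 9, -16/3, -29/3]
R3 ← R3 + R1: [0, 9, -4, -11]
R4 ← R4 − (4/9)·R1: [0, 0, -5/3, 5/3]
R5 ← R5 + (4/9)·R1: [0, 3, -4/3, -11/3]
R3 ← R3 − R2: [0, 0, 4/3, -4/3]
R5 ← R5 − (1/3)·R2: [0, 0, 4/9, -4/9]
R4 ← R4 + (5/4)·R3: [0, 0, 0, 0]
R5 ← R5 − (1/3)·R3: [0, 0, 0, 0]
Echelon form has 3 nonzero rows, so rank(T) = 3.
The rank gives the maximum number of linearly independent columns: 3.

3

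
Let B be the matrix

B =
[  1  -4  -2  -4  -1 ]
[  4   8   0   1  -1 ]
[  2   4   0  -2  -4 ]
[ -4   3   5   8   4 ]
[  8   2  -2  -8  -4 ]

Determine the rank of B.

4

Row reduce to echelon form.
R2 ← R2 − (4)·R1: [0, 24, 8, 17, 3]
R3 ← R3 − (2)·R1: [0, 12, 4, 6, -2]
R4 ← R4 + (4)·R1: [0, -13, -3, -8, 0]
R5 ← R5 − (8)·R1: [0, 34, 14, 24, 4]
R3 ← R3 − (1/2)·R2: [0, 0, 0, -5/2, -7/2]
R4 ← R4 + (13/24)·R2: [0, 0, 4/3, 29/24, 13/8]
R5 ← R5 − (17/12)·R2: [0, 0, 8/3, -1/12, -1/4]
Swap R3 ↔ R4
R5 ← R5 − (2)·R3: [0, 0, 0, -5/2, -7/2]
R5 ← R5 − R4: [0, 0, 0, 0, 0]
Echelon form has 4 nonzero rows, so rank(B) = 4.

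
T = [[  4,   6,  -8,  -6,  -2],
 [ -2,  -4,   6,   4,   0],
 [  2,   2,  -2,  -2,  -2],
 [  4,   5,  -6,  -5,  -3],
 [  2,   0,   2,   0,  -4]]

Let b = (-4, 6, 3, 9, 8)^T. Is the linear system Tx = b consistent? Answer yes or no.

no

Row reduce the augmented matrix [T | b].
R2 ← R2 + (1/2)·R1: [0, -1, 2, 1, -1, 4]
R3 ← R3 − (1/2)·R1: [0, -1, 2, 1, -1, 5]
R4 ← R4 − R1: [0, -1, 2, 1, -1, 13]
R5 ← R5 − (1/2)·R1: [0, -3, 6, 3, -3, 10]
R3 ← R3 − R2: [0, 0, 0, 0, 0, 1]
R4 ← R4 − R2: [0, 0, 0, 0, 0, 9]
R5 ← R5 − (3)·R2: [0, 0, 0, 0, 0, -2]
R4 ← R4 − (9)·R3: [0, 0, 0, 0, 0, 0]
R5 ← R5 + (2)·R3: [0, 0, 0, 0, 0, 0]
The echelon form has 3 nonzero rows; the last pivot sits in the augmented column, so rank(T) = 2 but rank([T|b]) = 3.
Since the ranks differ, the system is inconsistent.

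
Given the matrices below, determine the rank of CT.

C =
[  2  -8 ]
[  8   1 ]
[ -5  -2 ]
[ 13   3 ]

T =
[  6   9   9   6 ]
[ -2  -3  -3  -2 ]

First compute CT:
[[ 28,  42,  42,  28],
 [ 46,  69,  69,  46],
 [-26, -39, -39, -26],
 [ 72, 108, 108,  72]]
Now row reduce the product.
R2 ← R2 − (23/14)·R1: [0, 0, 0, 0]
R3 ← R3 + (13/14)·R1: [0, 0, 0, 0]
R4 ← R4 − (18/7)·R1: [0, 0, 0, 0]
1 nonzero row, so rank(CT) = 1.

1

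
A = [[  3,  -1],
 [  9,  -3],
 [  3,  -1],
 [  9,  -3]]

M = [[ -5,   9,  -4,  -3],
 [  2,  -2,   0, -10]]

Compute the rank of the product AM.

First compute AM:
[[-17,  29, -12,   1],
 [-51,  87, -36,   3],
 [-17,  29, -12,   1],
 [-51,  87, -36,   3]]
Now row reduce the product.
R2 ← R2 − (3)·R1: [0, 0, 0, 0]
R3 ← R3 − R1: [0, 0, 0, 0]
R4 ← R4 − (3)·R1: [0, 0, 0, 0]
1 nonzero row, so rank(AM) = 1.

1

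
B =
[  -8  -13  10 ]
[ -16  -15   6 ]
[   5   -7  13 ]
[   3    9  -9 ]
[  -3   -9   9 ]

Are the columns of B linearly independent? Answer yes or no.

no

Row reduce B to echelon form.
R2 ← R2 − (2)·R1: [0, 11, -14]
R3 ← R3 + (5/8)·R1: [0, -121/8, 77/4]
R4 ← R4 + (3/8)·R1: [0, 33/8, -21/4]
R5 ← R5 − (3/8)·R1: [0, -33/8, 21/4]
R3 ← R3 + (11/8)·R2: [0, 0, 0]
R4 ← R4 − (3/8)·R2: [0, 0, 0]
R5 ← R5 + (3/8)·R2: [0, 0, 0]
2 pivots among 3 columns.
Only 2 < 3 pivot columns, so the columns are linearly dependent.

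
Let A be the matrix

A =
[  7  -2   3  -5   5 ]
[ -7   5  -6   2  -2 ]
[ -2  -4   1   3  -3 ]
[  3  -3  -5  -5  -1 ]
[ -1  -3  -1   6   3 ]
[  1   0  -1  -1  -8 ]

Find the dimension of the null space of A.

Row reduce to echelon form.
R2 ← R2 + R1: [0, 3, -3, -3, 3]
R3 ← R3 + (2/7)·R1: [0, -32/7, 13/7, 11/7, -11/7]
R4 ← R4 − (3/7)·R1: [0, -15/7, -44/7, -20/7, -22/7]
R5 ← R5 + (1/7)·R1: [0, -23/7, -4/7, 37/7, 26/7]
R6 ← R6 − (1/7)·R1: [0, 2/7, -10/7, -2/7, -61/7]
R3 ← R3 + (32/21)·R2: [0, 0, -19/7, -3, 3]
R4 ← R4 + (5/7)·R2: [0, 0, -59/7, -5, -1]
R5 ← R5 + (23/21)·R2: [0, 0, -27/7, 2, 7]
R6 ← R6 − (2/21)·R2: [0, 0, -8/7, 0, -9]
R4 ← R4 − (59/19)·R3: [0, 0, 0, 82/19, -196/19]
R5 ← R5 − (27/19)·R3: [0, 0, 0, 119/19, 52/19]
R6 ← R6 − (8/19)·R3: [0, 0, 0, 24/19, -195/19]
R5 ← R5 − (119/82)·R4: [0, 0, 0, 0, 726/41]
R6 ← R6 − (12/41)·R4: [0, 0, 0, 0, -297/41]
R6 ← R6 + (9/22)·R5: [0, 0, 0, 0, 0]
5 nonzero rows, so rank(A) = 5.
A has 5 columns; by rank–nullity, nullity = 5 − 5 = 0.

0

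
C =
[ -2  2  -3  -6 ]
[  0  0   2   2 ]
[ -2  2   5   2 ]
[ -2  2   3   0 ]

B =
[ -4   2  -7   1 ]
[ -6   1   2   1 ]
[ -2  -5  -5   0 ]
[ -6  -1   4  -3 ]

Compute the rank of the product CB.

2

First compute CB:
[[ 38,  19,   9,  18],
 [-16, -12,  -2,  -6],
 [-26, -29,   1,  -6],
 [-10, -17,   3,   0]]
Now row reduce the product.
R2 ← R2 + (8/19)·R1: [0, -4, 34/19, 30/19]
R3 ← R3 + (13/19)·R1: [0, -16, 136/19, 120/19]
R4 ← R4 + (5/19)·R1: [0, -12, 102/19, 90/19]
R3 ← R3 − (4)·R2: [0, 0, 0, 0]
R4 ← R4 − (3)·R2: [0, 0, 0, 0]
2 nonzero rows, so rank(CB) = 2.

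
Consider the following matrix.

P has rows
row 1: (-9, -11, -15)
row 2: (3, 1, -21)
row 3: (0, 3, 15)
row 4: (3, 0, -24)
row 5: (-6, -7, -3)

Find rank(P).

Row reduce to echelon form.
R2 ← R2 + (1/3)·R1: [0, -8/3, -26]
R4 ← R4 + (1/3)·R1: [0, -11/3, -29]
R5 ← R5 − (2/3)·R1: [0, 1/3, 7]
R3 ← R3 + (9/8)·R2: [0, 0, -57/4]
R4 ← R4 − (11/8)·R2: [0, 0, 27/4]
R5 ← R5 + (1/8)·R2: [0, 0, 15/4]
R4 ← R4 + (9/19)·R3: [0, 0, 0]
R5 ← R5 + (5/19)·R3: [0, 0, 0]
Echelon form has 3 nonzero rows, so rank(P) = 3.

3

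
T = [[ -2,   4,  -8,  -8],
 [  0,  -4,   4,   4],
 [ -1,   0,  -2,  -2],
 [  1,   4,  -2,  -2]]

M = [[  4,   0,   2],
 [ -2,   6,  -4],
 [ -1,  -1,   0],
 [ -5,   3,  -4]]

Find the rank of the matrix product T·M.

2

First compute TM:
[[ 32,   8,  12],
 [-16, -16,   0],
 [  8,  -4,   6],
 [  8,  20,  -6]]
Now row reduce the product.
R2 ← R2 + (1/2)·R1: [0, -12, 6]
R3 ← R3 − (1/4)·R1: [0, -6, 3]
R4 ← R4 − (1/4)·R1: [0, 18, -9]
R3 ← R3 − (1/2)·R2: [0, 0, 0]
R4 ← R4 + (3/2)·R2: [0, 0, 0]
2 nonzero rows, so rank(TM) = 2.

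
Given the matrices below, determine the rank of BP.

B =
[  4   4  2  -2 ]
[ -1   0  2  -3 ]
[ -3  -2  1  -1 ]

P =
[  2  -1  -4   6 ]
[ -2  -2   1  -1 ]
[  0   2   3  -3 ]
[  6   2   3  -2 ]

First compute BP:
[[-12, -12, -12,  18],
 [-20,  -1,   1,  -6],
 [ -8,   7,  10, -17]]
Now row reduce the product.
R2 ← R2 − (5/3)·R1: [0, 19, 21, -36]
R3 ← R3 − (2/3)·R1: [0, 15, 18, -29]
R3 ← R3 − (15/19)·R2: [0, 0, 27/19, -11/19]
3 nonzero rows, so rank(BP) = 3.

3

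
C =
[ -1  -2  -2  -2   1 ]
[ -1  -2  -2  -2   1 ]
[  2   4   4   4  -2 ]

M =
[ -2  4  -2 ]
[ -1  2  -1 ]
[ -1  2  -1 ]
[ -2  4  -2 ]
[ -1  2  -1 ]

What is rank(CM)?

First compute CM:
[[  9, -18,   9],
 [  9, -18,   9],
 [-18,  36, -18]]
Now row reduce the product.
R2 ← R2 − R1: [0, 0, 0]
R3 ← R3 + (2)·R1: [0, 0, 0]
1 nonzero row, so rank(CM) = 1.

1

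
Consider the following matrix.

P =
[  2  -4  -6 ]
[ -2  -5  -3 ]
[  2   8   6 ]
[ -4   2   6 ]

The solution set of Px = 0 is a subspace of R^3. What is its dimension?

Row reduce to echelon form.
R2 ← R2 + R1: [0, -9, -9]
R3 ← R3 − R1: [0, 12, 12]
R4 ← R4 + (2)·R1: [0, -6, -6]
R3 ← R3 + (4/3)·R2: [0, 0, 0]
R4 ← R4 − (2/3)·R2: [0, 0, 0]
2 nonzero rows, so rank(P) = 2.
P has 3 columns; by rank–nullity, nullity = 3 − 2 = 1.

1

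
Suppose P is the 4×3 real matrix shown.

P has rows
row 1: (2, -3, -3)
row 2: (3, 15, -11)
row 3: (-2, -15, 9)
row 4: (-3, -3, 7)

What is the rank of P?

Row reduce to echelon form.
R2 ← R2 − (3/2)·R1: [0, 39/2, -13/2]
R3 ← R3 + R1: [0, -18, 6]
R4 ← R4 + (3/2)·R1: [0, -15/2, 5/2]
R3 ← R3 + (12/13)·R2: [0, 0, 0]
R4 ← R4 + (5/13)·R2: [0, 0, 0]
Echelon form has 2 nonzero rows, so rank(P) = 2.

2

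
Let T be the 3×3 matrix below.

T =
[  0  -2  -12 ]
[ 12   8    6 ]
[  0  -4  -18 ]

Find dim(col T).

3

Row reduce to echelon form.
Swap R1 ↔ R2
R3 ← R3 − (2)·R2: [0, 0, 6]
Echelon form has 3 nonzero rows, so rank(T) = 3.
The column space has dimension equal to the rank: 3.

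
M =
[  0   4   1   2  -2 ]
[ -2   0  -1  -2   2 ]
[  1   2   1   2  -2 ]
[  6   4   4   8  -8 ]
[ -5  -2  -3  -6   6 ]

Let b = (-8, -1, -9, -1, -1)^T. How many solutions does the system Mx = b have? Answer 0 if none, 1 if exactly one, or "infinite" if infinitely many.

0

Row reduce the augmented matrix [M | b].
Swap R1 ↔ R2
R3 ← R3 + (1/2)·R1: [0, 2, 1/2, 1, -1, -19/2]
R4 ← R4 + (3)·R1: [0, 4, 1, 2, -2, -4]
R5 ← R5 − (5/2)·R1: [0, -2, -1/2, -1, 1, 3/2]
R3 ← R3 − (1/2)·R2: [0, 0, 0, 0, 0, -11/2]
R4 ← R4 − R2: [0, 0, 0, 0, 0, 4]
R5 ← R5 + (1/2)·R2: [0, 0, 0, 0, 0, -5/2]
R4 ← R4 + (8/11)·R3: [0, 0, 0, 0, 0, 0]
R5 ← R5 − (5/11)·R3: [0, 0, 0, 0, 0, 0]
The echelon form has 3 nonzero rows; the last pivot sits in the augmented column, so rank(M) = 2 but rank([M|b]) = 3.
Since the ranks differ, the system is inconsistent.
It has no solutions.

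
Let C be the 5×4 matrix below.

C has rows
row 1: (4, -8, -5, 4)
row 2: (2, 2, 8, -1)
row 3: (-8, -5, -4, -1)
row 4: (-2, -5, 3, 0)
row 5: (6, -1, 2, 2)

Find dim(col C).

3

Row reduce to echelon form.
R2 ← R2 − (1/2)·R1: [0, 6, 21/2, -3]
R3 ← R3 + (2)·R1: [0, -21, -14, 7]
R4 ← R4 + (1/2)·R1: [0, -9, 1/2, 2]
R5 ← R5 − (3/2)·R1: [0, 11, 19/2, -4]
R3 ← R3 + (7/2)·R2: [0, 0, 91/4, -7/2]
R4 ← R4 + (3/2)·R2: [0, 0, 65/4, -5/2]
R5 ← R5 − (11/6)·R2: [0, 0, -39/4, 3/2]
R4 ← R4 − (5/7)·R3: [0, 0, 0, 0]
R5 ← R5 + (3/7)·R3: [0, 0, 0, 0]
Echelon form has 3 nonzero rows, so rank(C) = 3.
The column space has dimension equal to the rank: 3.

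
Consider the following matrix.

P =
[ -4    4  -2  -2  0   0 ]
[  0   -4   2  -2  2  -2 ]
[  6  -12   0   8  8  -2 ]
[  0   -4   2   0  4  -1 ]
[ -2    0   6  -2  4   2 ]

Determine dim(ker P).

Row reduce to echelon form.
R3 ← R3 + (3/2)·R1: [0, -6, -3, 5, 8, -2]
R5 ← R5 − (1/2)·R1: [0, -2, 7, -1, 4, 2]
R3 ← R3 − (3/2)·R2: [0, 0, -6, 8, 5, 1]
R4 ← R4 − R2: [0, 0, 0, 2, 2, 1]
R5 ← R5 − (1/2)·R2: [0, 0, 6, 0, 3, 3]
R5 ← R5 + R3: [0, 0, 0, 8, 8, 4]
R5 ← R5 − (4)·R4: [0, 0, 0, 0, 0, 0]
4 nonzero rows, so rank(P) = 4.
P has 6 columns; by rank–nullity, nullity = 6 − 4 = 2.

2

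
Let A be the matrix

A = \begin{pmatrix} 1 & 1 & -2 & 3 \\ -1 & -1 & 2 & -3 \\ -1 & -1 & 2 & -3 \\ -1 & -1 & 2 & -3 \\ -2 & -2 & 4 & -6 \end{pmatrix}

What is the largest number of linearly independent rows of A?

1

Row reduce to echelon form.
R2 ← R2 + R1: [0, 0, 0, 0]
R3 ← R3 + R1: [0, 0, 0, 0]
R4 ← R4 + R1: [0, 0, 0, 0]
R5 ← R5 + (2)·R1: [0, 0, 0, 0]
Echelon form has 1 nonzero row, so rank(A) = 1.
The rank gives the maximum number of linearly independent rows: 1.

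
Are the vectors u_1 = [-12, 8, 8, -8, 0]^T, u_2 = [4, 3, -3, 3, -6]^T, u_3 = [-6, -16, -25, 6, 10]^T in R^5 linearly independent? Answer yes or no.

Form the matrix with these vectors as rows and row reduce.
R2 ← R2 + (1/3)·R1: [0, 17/3, -1/3, 1/3, -6]
R3 ← R3 − (1/2)·R1: [0, -20, -29, 10, 10]
R3 ← R3 + (60/17)·R2: [0, 0, -513/17, 190/17, -190/17]
3 nonzero rows, so the 3 vectors span a space of dimension 3.
Since 3 = 3, the vectors are linearly independent.

yes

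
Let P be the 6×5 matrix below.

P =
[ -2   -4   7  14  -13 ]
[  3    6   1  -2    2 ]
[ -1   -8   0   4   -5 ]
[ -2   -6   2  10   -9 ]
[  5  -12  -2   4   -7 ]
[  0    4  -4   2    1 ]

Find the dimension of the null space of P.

Row reduce to echelon form.
R2 ← R2 + (3/2)·R1: [0, 0, 23/2, 19, -35/2]
R3 ← R3 − (1/2)·R1: [0, -6, -7/2, -3, 3/2]
R4 ← R4 − R1: [0, -2, -5, -4, 4]
R5 ← R5 + (5/2)·R1: [0, -22, 31/2, 39, -79/2]
Swap R2 ↔ R3
R4 ← R4 − (1/3)·R2: [0, 0, -23/6, -3, 7/2]
R5 ← R5 − (11/3)·R2: [0, 0, 85/3, 50, -45]
R6 ← R6 + (2/3)·R2: [0, 0, -19/3, 0, 2]
R4 ← R4 + (1/3)·R3: [0, 0, 0, 10/3, -7/3]
R5 ← R5 − (170/69)·R3: [0, 0, 0, 220/69, -130/69]
R6 ← R6 + (38/69)·R3: [0, 0, 0, 722/69, -527/69]
R5 ← R5 − (22/23)·R4: [0, 0, 0, 0, 8/23]
R6 ← R6 − (361/115)·R4: [0, 0, 0, 0, -36/115]
R6 ← R6 + (9/10)·R5: [0, 0, 0, 0, 0]
5 nonzero rows, so rank(P) = 5.
P has 5 columns; by rank–nullity, nullity = 5 − 5 = 0.

0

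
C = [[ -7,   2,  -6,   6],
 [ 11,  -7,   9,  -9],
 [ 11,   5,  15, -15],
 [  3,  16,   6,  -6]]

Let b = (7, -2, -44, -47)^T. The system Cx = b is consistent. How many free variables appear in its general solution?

1

Row reduce the augmented matrix [C | b].
R2 ← R2 + (11/7)·R1: [0, -27/7, -3/7, 3/7, 9]
R3 ← R3 + (11/7)·R1: [0, 57/7, 39/7, -39/7, -33]
R4 ← R4 + (3/7)·R1: [0, 118/7, 24/7, -24/7, -44]
R3 ← R3 + (19/9)·R2: [0, 0, 14/3, -14/3, -14]
R4 ← R4 + (118/27)·R2: [0, 0, 14/9, -14/9, -14/3]
R4 ← R4 − (1/3)·R3: [0, 0, 0, 0, 0]
The echelon form has 3 nonzero rows, and every pivot lies in the first 4 columns, so rank(C) = rank([C|b]) = 3.
The system is consistent.
Free variables = (unknowns) − (rank) = 4 − 3 = 1.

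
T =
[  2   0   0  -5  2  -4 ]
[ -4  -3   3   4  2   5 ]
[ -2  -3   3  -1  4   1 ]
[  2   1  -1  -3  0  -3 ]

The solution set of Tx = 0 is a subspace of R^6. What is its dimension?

4

Row reduce to echelon form.
R2 ← R2 + (2)·R1: [0, -3, 3, -6, 6, -3]
R3 ← R3 + R1: [0, -3, 3, -6, 6, -3]
R4 ← R4 − R1: [0, 1, -1, 2, -2, 1]
R3 ← R3 − R2: [0, 0, 0, 0, 0, 0]
R4 ← R4 + (1/3)·R2: [0, 0, 0, 0, 0, 0]
2 nonzero rows, so rank(T) = 2.
T has 6 columns; by rank–nullity, nullity = 6 − 2 = 4.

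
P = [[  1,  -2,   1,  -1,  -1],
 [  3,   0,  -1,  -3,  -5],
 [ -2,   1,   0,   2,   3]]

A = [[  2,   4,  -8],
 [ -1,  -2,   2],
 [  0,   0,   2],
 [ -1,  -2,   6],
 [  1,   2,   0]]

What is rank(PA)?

2

First compute PA:
[[  4,   8, -16],
 [  4,   8, -44],
 [ -4,  -8,  30]]
Now row reduce the product.
R2 ← R2 − R1: [0, 0, -28]
R3 ← R3 + R1: [0, 0, 14]
R3 ← R3 + (1/2)·R2: [0, 0, 0]
2 nonzero rows, so rank(PA) = 2.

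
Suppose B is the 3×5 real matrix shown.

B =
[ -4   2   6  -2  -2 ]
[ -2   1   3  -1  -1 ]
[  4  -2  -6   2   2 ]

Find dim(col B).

Row reduce to echelon form.
R2 ← R2 − (1/2)·R1: [0, 0, 0, 0, 0]
R3 ← R3 + R1: [0, 0, 0, 0, 0]
Echelon form has 1 nonzero row, so rank(B) = 1.
The column space has dimension equal to the rank: 1.

1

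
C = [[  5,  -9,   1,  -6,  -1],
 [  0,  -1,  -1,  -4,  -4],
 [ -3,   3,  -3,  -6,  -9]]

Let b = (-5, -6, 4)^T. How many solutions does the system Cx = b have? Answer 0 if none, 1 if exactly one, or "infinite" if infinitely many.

Row reduce the augmented matrix [C | b].
R3 ← R3 + (3/5)·R1: [0, -12/5, -12/5, -48/5, -48/5, 1]
R3 ← R3 − (12/5)·R2: [0, 0, 0, 0, 0, 77/5]
The echelon form has 3 nonzero rows; the last pivot sits in the augmented column, so rank(C) = 2 but rank([C|b]) = 3.
Since the ranks differ, the system is inconsistent.
It has no solutions.

0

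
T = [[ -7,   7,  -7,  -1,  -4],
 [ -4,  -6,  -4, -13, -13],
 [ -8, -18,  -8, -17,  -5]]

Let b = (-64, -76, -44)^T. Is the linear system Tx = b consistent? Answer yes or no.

yes

Row reduce the augmented matrix [T | b].
R2 ← R2 − (4/7)·R1: [0, -10, 0, -87/7, -75/7, -276/7]
R3 ← R3 − (8/7)·R1: [0, -26, 0, -111/7, -3/7, 204/7]
R3 ← R3 − (13/5)·R2: [0, 0, 0, 576/35, 192/7, 4608/35]
The echelon form has 3 nonzero rows, and every pivot lies in the first 5 columns, so rank(T) = rank([T|b]) = 3.
The system is consistent.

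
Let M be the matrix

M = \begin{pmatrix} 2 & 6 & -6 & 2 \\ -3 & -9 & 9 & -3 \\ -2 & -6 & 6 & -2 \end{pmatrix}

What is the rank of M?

Row reduce to echelon form.
R2 ← R2 + (3/2)·R1: [0, 0, 0, 0]
R3 ← R3 + R1: [0, 0, 0, 0]
Echelon form has 1 nonzero row, so rank(M) = 1.

1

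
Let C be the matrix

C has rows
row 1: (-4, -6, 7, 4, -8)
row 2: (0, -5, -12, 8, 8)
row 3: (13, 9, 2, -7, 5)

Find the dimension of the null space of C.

Row reduce to echelon form.
R3 ← R3 + (13/4)·R1: [0, -21/2, 99/4, 6, -21]
R3 ← R3 − (21/10)·R2: [0, 0, 999/20, -54/5, -189/5]
3 nonzero rows, so rank(C) = 3.
C has 5 columns; by rank–nullity, nullity = 5 − 3 = 2.

2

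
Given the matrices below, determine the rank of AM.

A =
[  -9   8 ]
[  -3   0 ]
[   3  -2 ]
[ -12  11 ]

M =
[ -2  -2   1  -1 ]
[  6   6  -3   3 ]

1

First compute AM:
[[ 66,  66, -33,  33],
 [  6,   6,  -3,   3],
 [-18, -18,   9,  -9],
 [ 90,  90, -45,  45]]
Now row reduce the product.
R2 ← R2 − (1/11)·R1: [0, 0, 0, 0]
R3 ← R3 + (3/11)·R1: [0, 0, 0, 0]
R4 ← R4 − (15/11)·R1: [0, 0, 0, 0]
1 nonzero row, so rank(AM) = 1.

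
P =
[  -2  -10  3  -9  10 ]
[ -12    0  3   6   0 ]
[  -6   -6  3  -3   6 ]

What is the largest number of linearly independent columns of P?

2

Row reduce to echelon form.
R2 ← R2 − (6)·R1: [0, 60, -15, 60, -60]
R3 ← R3 − (3)·R1: [0, 24, -6, 24, -24]
R3 ← R3 − (2/5)·R2: [0, 0, 0, 0, 0]
Echelon form has 2 nonzero rows, so rank(P) = 2.
The rank gives the maximum number of linearly independent columns: 2.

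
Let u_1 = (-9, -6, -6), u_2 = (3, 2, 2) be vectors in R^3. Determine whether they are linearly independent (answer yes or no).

no

Form the matrix with these vectors as rows and row reduce.
R2 ← R2 + (1/3)·R1: [0, 0, 0]
1 nonzero row, so the 2 vectors span a space of dimension 1.
Since 1 < 2, the vectors are linearly dependent.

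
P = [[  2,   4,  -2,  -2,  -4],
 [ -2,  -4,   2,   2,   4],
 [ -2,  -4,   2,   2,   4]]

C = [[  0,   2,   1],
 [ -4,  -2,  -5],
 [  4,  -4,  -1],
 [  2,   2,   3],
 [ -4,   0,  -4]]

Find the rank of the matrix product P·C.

First compute PC:
[[-12,   0,  -6],
 [ 12,   0,   6],
 [ 12,   0,   6]]
Now row reduce the product.
R2 ← R2 + R1: [0, 0, 0]
R3 ← R3 + R1: [0, 0, 0]
1 nonzero row, so rank(PC) = 1.

1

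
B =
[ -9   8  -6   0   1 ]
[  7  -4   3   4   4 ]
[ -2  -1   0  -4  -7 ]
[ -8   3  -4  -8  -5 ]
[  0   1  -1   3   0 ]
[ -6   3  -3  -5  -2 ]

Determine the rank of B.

Row reduce to echelon form.
R2 ← R2 + (7/9)·R1: [0, 20/9, -5/3, 4, 43/9]
R3 ← R3 − (2/9)·R1: [0, -25/9, 4/3, -4, -65/9]
R4 ← R4 − (8/9)·R1: [0, -37/9, 4/3, -8, -53/9]
R6 ← R6 − (2/3)·R1: [0, -7/3, 1, -5, -8/3]
R3 ← R3 + (5/4)·R2: [0, 0, -3/4, 1, -5/4]
R4 ← R4 + (37/20)·R2: [0, 0, -7/4, -3/5, 59/20]
R5 ← R5 − (9/20)·R2: [0, 0, -1/4, 6/5, -43/20]
R6 ← R6 + (21/20)·R2: [0, 0, -3/4, -4/5, 47/20]
R4 ← R4 − (7/3)·R3: [0, 0, 0, -44/15, 88/15]
R5 ← R5 − (1/3)·R3: [0, 0, 0, 13/15, -26/15]
R6 ← R6 − R3: [0, 0, 0, -9/5, 18/5]
R5 ← R5 + (13/44)·R4: [0, 0, 0, 0, 0]
R6 ← R6 − (27/44)·R4: [0, 0, 0, 0, 0]
Echelon form has 4 nonzero rows, so rank(B) = 4.

4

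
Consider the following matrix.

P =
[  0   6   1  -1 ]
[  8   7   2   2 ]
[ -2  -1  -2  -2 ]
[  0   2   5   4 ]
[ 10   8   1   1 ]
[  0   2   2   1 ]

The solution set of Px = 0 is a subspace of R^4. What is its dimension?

0

Row reduce to echelon form.
Swap R1 ↔ R2
R3 ← R3 + (1/4)·R1: [0, 3/4, -3/2, -3/2]
R5 ← R5 − (5/4)·R1: [0, -3/4, -3/2, -3/2]
R3 ← R3 − (1/8)·R2: [0, 0, -13/8, -11/8]
R4 ← R4 − (1/3)·R2: [0, 0, 14/3, 13/3]
R5 ← R5 + (1/8)·R2: [0, 0, -11/8, -13/8]
R6 ← R6 − (1/3)·R2: [0, 0, 5/3, 4/3]
R4 ← R4 + (112/39)·R3: [0, 0, 0, 5/13]
R5 ← R5 − (11/13)·R3: [0, 0, 0, -6/13]
R6 ← R6 + (40/39)·R3: [0, 0, 0, -1/13]
R5 ← R5 + (6/5)·R4: [0, 0, 0, 0]
R6 ← R6 + (1/5)·R4: [0, 0, 0, 0]
4 nonzero rows, so rank(P) = 4.
P has 4 columns; by rank–nullity, nullity = 4 − 4 = 0.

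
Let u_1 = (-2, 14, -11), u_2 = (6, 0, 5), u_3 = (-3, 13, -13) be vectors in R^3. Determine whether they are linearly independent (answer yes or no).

Form the matrix with these vectors as rows and row reduce.
R2 ← R2 + (3)·R1: [0, 42, -28]
R3 ← R3 − (3/2)·R1: [0, -8, 7/2]
R3 ← R3 + (4/21)·R2: [0, 0, -11/6]
3 nonzero rows, so the 3 vectors span a space of dimension 3.
Since 3 = 3, the vectors are linearly independent.

yes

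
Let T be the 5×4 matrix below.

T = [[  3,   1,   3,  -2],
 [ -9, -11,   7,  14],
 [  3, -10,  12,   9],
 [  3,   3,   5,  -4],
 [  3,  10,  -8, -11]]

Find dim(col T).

Row reduce to echelon form.
R2 ← R2 + (3)·R1: [0, -8, 16, 8]
R3 ← R3 − R1: [0, -11, 9, 11]
R4 ← R4 − R1: [0, 2, 2, -2]
R5 ← R5 − R1: [0, 9, -11, -9]
R3 ← R3 − (11/8)·R2: [0, 0, -13, 0]
R4 ← R4 + (1/4)·R2: [0, 0, 6, 0]
R5 ← R5 + (9/8)·R2: [0, 0, 7, 0]
R4 ← R4 + (6/13)·R3: [0, 0, 0, 0]
R5 ← R5 + (7/13)·R3: [0, 0, 0, 0]
Echelon form has 3 nonzero rows, so rank(T) = 3.
The column space has dimension equal to the rank: 3.

3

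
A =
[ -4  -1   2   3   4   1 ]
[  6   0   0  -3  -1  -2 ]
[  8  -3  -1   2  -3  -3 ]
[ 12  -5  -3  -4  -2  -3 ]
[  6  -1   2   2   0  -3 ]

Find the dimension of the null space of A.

2

Row reduce to echelon form.
R2 ← R2 + (3/2)·R1: [0, -3/2, 3, 3/2, 5, -1/2]
R3 ← R3 + (2)·R1: [0, -5, 3, 8, 5, -1]
R4 ← R4 + (3)·R1: [0, -8, 3, 5, 10, 0]
R5 ← R5 + (3/2)·R1: [0, -5/2, 5, 13/2, 6, -3/2]
R3 ← R3 − (10/3)·R2: [0, 0, -7, 3, -35/3, 2/3]
R4 ← R4 − (16/3)·R2: [0, 0, -13, -3, -50/3, 8/3]
R5 ← R5 − (5/3)·R2: [0, 0, 0, 4, -7/3, -2/3]
R4 ← R4 − (13/7)·R3: [0, 0, 0, -60/7, 5, 10/7]
R5 ← R5 + (7/15)·R4: [0, 0, 0, 0, 0, 0]
4 nonzero rows, so rank(A) = 4.
A has 6 columns; by rank–nullity, nullity = 6 − 4 = 2.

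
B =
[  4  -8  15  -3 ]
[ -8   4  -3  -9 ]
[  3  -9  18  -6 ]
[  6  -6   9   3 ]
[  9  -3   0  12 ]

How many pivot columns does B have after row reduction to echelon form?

Row reduce to echelon form.
R2 ← R2 + (2)·R1: [0, -12, 27, -15]
R3 ← R3 − (3/4)·R1: [0, -3, 27/4, -15/4]
R4 ← R4 − (3/2)·R1: [0, 6, -27/2, 15/2]
R5 ← R5 − (9/4)·R1: [0, 15, -135/4, 75/4]
R3 ← R3 − (1/4)·R2: [0, 0, 0, 0]
R4 ← R4 + (1/2)·R2: [0, 0, 0, 0]
R5 ← R5 + (5/4)·R2: [0, 0, 0, 0]
Echelon form has 2 nonzero rows, so rank(B) = 2.
Each nonzero row contributes one pivot column: 2 pivot columns.

2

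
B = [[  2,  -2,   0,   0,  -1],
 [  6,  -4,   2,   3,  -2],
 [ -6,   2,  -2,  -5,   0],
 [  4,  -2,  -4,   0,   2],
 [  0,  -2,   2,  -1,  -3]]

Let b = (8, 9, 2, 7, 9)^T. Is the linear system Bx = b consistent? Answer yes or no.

Row reduce the augmented matrix [B | b].
R2 ← R2 − (3)·R1: [0, 2, 2, 3, 1, -15]
R3 ← R3 + (3)·R1: [0, -4, -2, -5, -3, 26]
R4 ← R4 − (2)·R1: [0, 2, -4, 0, 4, -9]
R3 ← R3 + (2)·R2: [0, 0, 2, 1, -1, -4]
R4 ← R4 − R2: [0, 0, -6, -3, 3, 6]
R5 ← R5 + R2: [0, 0, 4, 2, -2, -6]
R4 ← R4 + (3)·R3: [0, 0, 0, 0, 0, -6]
R5 ← R5 − (2)·R3: [0, 0, 0, 0, 0, 2]
R5 ← R5 + (1/3)·R4: [0, 0, 0, 0, 0, 0]
The echelon form has 4 nonzero rows; the last pivot sits in the augmented column, so rank(B) = 3 but rank([B|b]) = 4.
Since the ranks differ, the system is inconsistent.

no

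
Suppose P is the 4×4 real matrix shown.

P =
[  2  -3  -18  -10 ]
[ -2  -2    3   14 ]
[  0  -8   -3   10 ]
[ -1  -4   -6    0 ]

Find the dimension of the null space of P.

0

Row reduce to echelon form.
R2 ← R2 + R1: [0, -5, -15, 4]
R4 ← R4 + (1/2)·R1: [0, -11/2, -15, -5]
R3 ← R3 − (8/5)·R2: [0, 0, 21, 18/5]
R4 ← R4 − (11/10)·R2: [0, 0, 3/2, -47/5]
R4 ← R4 − (1/14)·R3: [0, 0, 0, -338/35]
4 nonzero rows, so rank(P) = 4.
P has 4 columns; by rank–nullity, nullity = 4 − 4 = 0.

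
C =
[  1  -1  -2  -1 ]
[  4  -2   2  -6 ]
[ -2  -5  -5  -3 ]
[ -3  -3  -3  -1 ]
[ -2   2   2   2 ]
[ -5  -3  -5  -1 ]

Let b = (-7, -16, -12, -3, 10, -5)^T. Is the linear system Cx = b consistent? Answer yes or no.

yes

Row reduce the augmented matrix [C | b].
R2 ← R2 − (4)·R1: [0, 2, 10, -2, 12]
R3 ← R3 + (2)·R1: [0, -7, -9, -5, -26]
R4 ← R4 + (3)·R1: [0, -6, -9, -4, -24]
R5 ← R5 + (2)·R1: [0, 0, -2, 0, -4]
R6 ← R6 + (5)·R1: [0, -8, -15, -6, -40]
R3 ← R3 + (7/2)·R2: [0, 0, 26, -12, 16]
R4 ← R4 + (3)·R2: [0, 0, 21, -10, 12]
R6 ← R6 + (4)·R2: [0, 0, 25, -14, 8]
R4 ← R4 − (21/26)·R3: [0, 0, 0, -4/13, -12/13]
R5 ← R5 + (1/13)·R3: [0, 0, 0, -12/13, -36/13]
R6 ← R6 − (25/26)·R3: [0, 0, 0, -32/13, -96/13]
R5 ← R5 − (3)·R4: [0, 0, 0, 0, 0]
R6 ← R6 − (8)·R4: [0, 0, 0, 0, 0]
The echelon form has 4 nonzero rows, and every pivot lies in the first 4 columns, so rank(C) = rank([C|b]) = 4.
The system is consistent.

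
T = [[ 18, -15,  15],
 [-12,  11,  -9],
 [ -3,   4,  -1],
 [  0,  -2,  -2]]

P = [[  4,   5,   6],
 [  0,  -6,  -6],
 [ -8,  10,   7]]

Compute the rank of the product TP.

2

First compute TP:
[[-48, 330, 303],
 [ 24, -216, -201],
 [ -4, -49, -49],
 [ 16,  -8,  -2]]
Now row reduce the product.
R2 ← R2 + (1/2)·R1: [0, -51, -99/2]
R3 ← R3 − (1/12)·R1: [0, -153/2, -297/4]
R4 ← R4 + (1/3)·R1: [0, 102, 99]
R3 ← R3 − (3/2)·R2: [0, 0, 0]
R4 ← R4 + (2)·R2: [0, 0, 0]
2 nonzero rows, so rank(TP) = 2.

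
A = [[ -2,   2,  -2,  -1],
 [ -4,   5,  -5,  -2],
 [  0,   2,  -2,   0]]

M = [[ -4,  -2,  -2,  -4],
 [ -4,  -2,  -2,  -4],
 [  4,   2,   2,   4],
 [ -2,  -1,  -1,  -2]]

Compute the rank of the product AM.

1

First compute AM:
[[ -6,  -3,  -3,  -6],
 [-20, -10, -10, -20],
 [-16,  -8,  -8, -16]]
Now row reduce the product.
R2 ← R2 − (10/3)·R1: [0, 0, 0, 0]
R3 ← R3 − (8/3)·R1: [0, 0, 0, 0]
1 nonzero row, so rank(AM) = 1.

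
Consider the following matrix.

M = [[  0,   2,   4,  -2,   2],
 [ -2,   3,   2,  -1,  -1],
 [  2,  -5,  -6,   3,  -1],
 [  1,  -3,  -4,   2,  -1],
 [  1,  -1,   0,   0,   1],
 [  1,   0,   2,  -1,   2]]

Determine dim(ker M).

3

Row reduce to echelon form.
Swap R1 ↔ R2
R3 ← R3 + R1: [0, -2, -4, 2, -2]
R4 ← R4 + (1/2)·R1: [0, -3/2, -3, 3/2, -3/2]
R5 ← R5 + (1/2)·R1: [0, 1/2, 1, -1/2, 1/2]
R6 ← R6 + (1/2)·R1: [0, 3/2, 3, -3/2, 3/2]
R3 ← R3 + R2: [0, 0, 0, 0, 0]
R4 ← R4 + (3/4)·R2: [0, 0, 0, 0, 0]
R5 ← R5 − (1/4)·R2: [0, 0, 0, 0, 0]
R6 ← R6 − (3/4)·R2: [0, 0, 0, 0, 0]
2 nonzero rows, so rank(M) = 2.
M has 5 columns; by rank–nullity, nullity = 5 − 2 = 3.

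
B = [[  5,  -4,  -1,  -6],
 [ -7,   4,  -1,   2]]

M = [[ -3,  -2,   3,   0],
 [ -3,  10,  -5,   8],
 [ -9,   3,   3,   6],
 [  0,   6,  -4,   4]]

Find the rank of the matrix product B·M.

2

First compute BM:
[[  6, -89,  56, -62],
 [ 18,  63, -52,  34]]
Now row reduce the product.
R2 ← R2 − (3)·R1: [0, 330, -220, 220]
2 nonzero rows, so rank(BM) = 2.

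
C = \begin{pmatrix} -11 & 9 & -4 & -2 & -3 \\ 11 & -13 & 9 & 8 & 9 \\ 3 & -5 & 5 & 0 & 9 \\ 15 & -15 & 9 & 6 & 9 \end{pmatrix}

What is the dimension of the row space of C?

3

Row reduce to echelon form.
R2 ← R2 + R1: [0, -4, 5, 6, 6]
R3 ← R3 + (3/11)·R1: [0, -28/11, 43/11, -6/11, 90/11]
R4 ← R4 + (15/11)·R1: [0, -30/11, 39/11, 36/11, 54/11]
R3 ← R3 − (7/11)·R2: [0, 0, 8/11, -48/11, 48/11]
R4 ← R4 − (15/22)·R2: [0, 0, 3/22, -9/11, 9/11]
R4 ← R4 − (3/16)·R3: [0, 0, 0, 0, 0]
Echelon form has 3 nonzero rows, so rank(C) = 3.
The row space has dimension equal to the rank: 3.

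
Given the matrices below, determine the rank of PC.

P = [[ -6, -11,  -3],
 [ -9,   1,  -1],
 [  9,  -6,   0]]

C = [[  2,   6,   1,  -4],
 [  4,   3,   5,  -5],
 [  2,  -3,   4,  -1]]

First compute PC:
[[-62, -60, -73,  82],
 [-16, -48,  -8,  32],
 [ -6,  36, -21,  -6]]
Now row reduce the product.
R2 ← R2 − (8/31)·R1: [0, -1008/31, 336/31, 336/31]
R3 ← R3 − (3/31)·R1: [0, 1296/31, -432/31, -432/31]
R3 ← R3 + (9/7)·R2: [0, 0, 0, 0]
2 nonzero rows, so rank(PC) = 2.

2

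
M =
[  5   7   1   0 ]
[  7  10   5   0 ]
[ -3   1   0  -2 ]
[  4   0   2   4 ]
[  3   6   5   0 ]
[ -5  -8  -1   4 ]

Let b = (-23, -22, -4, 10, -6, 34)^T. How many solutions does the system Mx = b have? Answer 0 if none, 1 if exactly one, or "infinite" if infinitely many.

1

Row reduce the augmented matrix [M | b].
R2 ← R2 − (7/5)·R1: [0, 1/5, 18/5, 0, 51/5]
R3 ← R3 + (3/5)·R1: [0, 26/5, 3/5, -2, -89/5]
R4 ← R4 − (4/5)·R1: [0, -28/5, 6/5, 4, 142/5]
R5 ← R5 − (3/5)·R1: [0, 9/5, 22/5, 0, 39/5]
R6 ← R6 + R1: [0, -1, 0, 4, 11]
R3 ← R3 − (26)·R2: [0, 0, -93, -2, -283]
R4 ← R4 + (28)·R2: [0, 0, 102, 4, 314]
R5 ← R5 − (9)·R2: [0, 0, -28, 0, -84]
R6 ← R6 + (5)·R2: [0, 0, 18, 4, 62]
R4 ← R4 + (34/31)·R3: [0, 0, 0, 56/31, 112/31]
R5 ← R5 − (28/93)·R3: [0, 0, 0, 56/93, 112/93]
R6 ← R6 + (6/31)·R3: [0, 0, 0, 112/31, 224/31]
R5 ← R5 − (1/3)·R4: [0, 0, 0, 0, 0]
R6 ← R6 − (2)·R4: [0, 0, 0, 0, 0]
The echelon form has 4 nonzero rows, and every pivot lies in the first 4 columns, so rank(M) = rank([M|b]) = 4.
The system is consistent.
rank = 4 = number of unknowns, so the solution is unique.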